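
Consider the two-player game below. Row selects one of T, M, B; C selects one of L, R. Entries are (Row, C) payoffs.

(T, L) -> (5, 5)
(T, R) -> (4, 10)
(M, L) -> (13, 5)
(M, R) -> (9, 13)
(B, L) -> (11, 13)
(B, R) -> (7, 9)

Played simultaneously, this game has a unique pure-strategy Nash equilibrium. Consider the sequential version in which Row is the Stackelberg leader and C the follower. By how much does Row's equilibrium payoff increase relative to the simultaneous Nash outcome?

2

Backward induction with Row moving first.
- T → C plays R (best of 5, 10); Row gets 4.
- M → C plays R (best of 5, 13); Row gets 9.
- B → C plays L (best of 13, 9); Row gets 11.
Row's induced payoffs are 4, 9, 11, so Row commits to B. Subgame-perfect outcome: (B, L) with payoffs (11, 13).
Now find the simultaneous Nash equilibrium.
Row's best replies: L→M; R→M.
C's best replies: T→R; M→R; B→L.
Only (M, R) has each player best-responding; Nash payoffs (9, 13).
Row's commitment gain: 11 − 9 = 2.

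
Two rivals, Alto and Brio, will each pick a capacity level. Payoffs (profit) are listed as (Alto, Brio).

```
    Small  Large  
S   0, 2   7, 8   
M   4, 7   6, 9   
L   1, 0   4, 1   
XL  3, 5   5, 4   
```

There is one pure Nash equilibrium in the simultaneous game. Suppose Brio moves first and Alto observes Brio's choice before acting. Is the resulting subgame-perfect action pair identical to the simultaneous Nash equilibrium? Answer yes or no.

Work backward from Alto's decision.
- Small: BR = M, leader payoff 7.
- Large: BR = S, leader payoff 8.
Maximizing over 7, 8, Brio chooses Large. Subgame-perfect outcome: (S, Large) with payoffs (7, 8).
Now find the simultaneous Nash equilibrium.
Alto's best replies: Small→M; Large→S.
Brio's best replies: S→Large; M→Large; L→Large; XL→Small.
The unique mutual best reply is (S, Large), giving (7, 8).
Sequential outcome (S, Large) coincides with the Nash profile (S, Large).

yes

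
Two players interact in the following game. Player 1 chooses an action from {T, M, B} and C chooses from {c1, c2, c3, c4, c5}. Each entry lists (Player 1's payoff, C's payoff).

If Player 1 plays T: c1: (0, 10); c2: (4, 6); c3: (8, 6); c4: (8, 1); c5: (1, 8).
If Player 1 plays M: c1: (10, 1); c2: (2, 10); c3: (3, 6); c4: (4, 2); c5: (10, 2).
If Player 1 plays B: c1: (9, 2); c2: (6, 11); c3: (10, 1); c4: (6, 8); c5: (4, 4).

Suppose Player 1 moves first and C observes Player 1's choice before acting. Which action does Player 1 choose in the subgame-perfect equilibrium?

B

Solve by backward induction (Player 1 leads).
- T: BR = c1, leader payoff 0.
- M: BR = c2, leader payoff 2.
- B: BR = c2, leader payoff 6.
Among 0, 2, 6, the best is 6 at B. Subgame-perfect outcome: (B, c2) with payoffs (6, 11).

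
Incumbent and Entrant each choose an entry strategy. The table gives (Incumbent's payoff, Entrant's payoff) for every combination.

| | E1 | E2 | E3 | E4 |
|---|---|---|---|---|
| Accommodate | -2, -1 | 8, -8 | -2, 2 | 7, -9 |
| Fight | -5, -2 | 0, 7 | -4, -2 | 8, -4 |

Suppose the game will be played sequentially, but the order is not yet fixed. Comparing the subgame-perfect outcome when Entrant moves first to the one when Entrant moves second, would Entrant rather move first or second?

second

If Incumbent leads: Entrant's best replies are Accommodate→E3, Fight→E2; Incumbent's induced payoffs -2, 0; outcome (Fight, E2), payoffs (0, 7).
If Entrant leads: Incumbent's best replies are E1→Accommodate, E2→Accommodate, E3→Accommodate, E4→Fight; Entrant's induced payoffs -1, -8, 2, -4; outcome (Accommodate, E3), payoffs (-2, 2).
Entrant gets 2 moving first and 7 moving second, so Entrant prefers to move second.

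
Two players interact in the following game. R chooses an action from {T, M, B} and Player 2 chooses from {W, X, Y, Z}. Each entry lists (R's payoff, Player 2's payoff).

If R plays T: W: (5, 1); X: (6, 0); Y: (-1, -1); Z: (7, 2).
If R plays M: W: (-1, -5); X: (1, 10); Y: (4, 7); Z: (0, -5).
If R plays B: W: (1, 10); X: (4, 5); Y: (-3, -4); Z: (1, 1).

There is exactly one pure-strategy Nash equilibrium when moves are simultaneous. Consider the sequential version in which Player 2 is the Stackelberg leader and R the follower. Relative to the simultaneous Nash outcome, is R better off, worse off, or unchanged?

worse off

R best-responds to each possible Player 2 move:
- W: BR = T, leader payoff 1.
- X: BR = T, leader payoff 0.
- Y: BR = M, leader payoff 7.
- Z: BR = T, leader payoff 2.
Maximizing over 1, 0, 7, 2, Player 2 chooses Y. Subgame-perfect outcome: (M, Y) with payoffs (4, 7).
For the simultaneous game, intersect best replies.
R's best replies: W→T; X→T; Y→M; Z→T.
Player 2's best replies: T→Z; M→X; B→W.
The unique mutual best reply is (T, Z), giving (7, 2).
R earns 4 sequentially versus 7 at the Nash outcome: worse off.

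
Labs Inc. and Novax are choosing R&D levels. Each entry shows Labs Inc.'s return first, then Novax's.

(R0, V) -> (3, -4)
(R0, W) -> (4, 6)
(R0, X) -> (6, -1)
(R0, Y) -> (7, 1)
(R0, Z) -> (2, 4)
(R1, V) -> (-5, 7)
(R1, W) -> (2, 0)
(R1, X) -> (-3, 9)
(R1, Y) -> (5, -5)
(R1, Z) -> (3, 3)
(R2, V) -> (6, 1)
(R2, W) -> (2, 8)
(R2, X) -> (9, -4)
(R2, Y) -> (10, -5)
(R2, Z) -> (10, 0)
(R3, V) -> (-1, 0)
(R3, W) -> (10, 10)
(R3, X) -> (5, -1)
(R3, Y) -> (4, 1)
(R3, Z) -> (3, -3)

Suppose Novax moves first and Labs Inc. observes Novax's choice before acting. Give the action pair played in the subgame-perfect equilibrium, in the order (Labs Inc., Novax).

Work backward from Labs Inc.'s decision.
- V: Labs Inc. compares 3, -5, 6, -1 and picks R2; Novax would get 1.
- W: Labs Inc. compares 4, 2, 2, 10 and picks R3; Novax would get 10.
- X: Labs Inc. compares 6, -3, 9, 5 and picks R2; Novax would get -4.
- Y: Labs Inc. compares 7, 5, 10, 4 and picks R2; Novax would get -5.
- Z: Labs Inc. compares 2, 3, 10, 3 and picks R2; Novax would get 0.
Among 1, 10, -4, -5, 0, the best is 10 at W. Subgame-perfect outcome: (R3, W) with payoffs (10, 10).

(R3, W)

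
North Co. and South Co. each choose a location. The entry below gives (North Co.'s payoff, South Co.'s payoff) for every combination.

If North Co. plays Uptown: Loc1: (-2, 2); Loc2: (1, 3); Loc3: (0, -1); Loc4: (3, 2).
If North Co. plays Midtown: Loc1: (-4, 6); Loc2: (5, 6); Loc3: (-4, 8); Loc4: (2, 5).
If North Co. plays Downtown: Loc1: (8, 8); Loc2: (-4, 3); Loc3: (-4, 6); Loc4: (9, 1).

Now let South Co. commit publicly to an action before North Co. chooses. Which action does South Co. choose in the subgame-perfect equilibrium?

Loc1

Work backward from North Co.'s decision.
- Loc1: BR = Downtown, leader payoff 8.
- Loc2: BR = Midtown, leader payoff 6.
- Loc3: BR = Uptown, leader payoff -1.
- Loc4: BR = Downtown, leader payoff 1.
Maximizing over 8, 6, -1, 1, South Co. chooses Loc1. Subgame-perfect outcome: (Downtown, Loc1) with payoffs (8, 8).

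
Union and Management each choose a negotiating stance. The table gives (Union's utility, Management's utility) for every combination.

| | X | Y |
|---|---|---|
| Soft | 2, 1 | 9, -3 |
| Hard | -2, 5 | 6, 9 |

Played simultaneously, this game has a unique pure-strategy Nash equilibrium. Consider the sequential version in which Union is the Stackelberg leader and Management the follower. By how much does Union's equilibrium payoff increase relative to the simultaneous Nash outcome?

4

Work backward from Management's decision.
- Soft → Management plays X (best of 1, -3); Union gets 2.
- Hard → Management plays Y (best of 5, 9); Union gets 6.
Union's induced payoffs are 2, 6, so Union commits to Hard. Subgame-perfect outcome: (Hard, Y) with payoffs (6, 9).
Under simultaneous play:
Union's best replies: X→Soft; Y→Soft.
Management's best replies: Soft→X; Hard→Y.
Only (Soft, X) has each player best-responding; Nash payoffs (2, 1).
Union's commitment gain: 6 − 2 = 4.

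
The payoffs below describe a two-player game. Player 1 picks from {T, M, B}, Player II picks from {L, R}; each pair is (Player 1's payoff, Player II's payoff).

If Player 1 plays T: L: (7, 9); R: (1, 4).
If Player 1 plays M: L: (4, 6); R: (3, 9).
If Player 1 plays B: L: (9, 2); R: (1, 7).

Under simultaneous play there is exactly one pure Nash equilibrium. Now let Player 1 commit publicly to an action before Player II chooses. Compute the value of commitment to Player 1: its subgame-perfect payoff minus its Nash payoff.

4

Backward induction with Player 1 moving first.
- T → Player II plays L (best of 9, 4); Player 1 gets 7.
- M → Player II plays R (best of 6, 9); Player 1 gets 3.
- B → Player II plays R (best of 2, 7); Player 1 gets 1.
Among 7, 3, 1, the best is 7 at T. Subgame-perfect outcome: (T, L) with payoffs (7, 9).
Now find the simultaneous Nash equilibrium.
Player 1's best replies: L→B; R→M.
Player II's best replies: T→L; M→R; B→R.
Only (M, R) has each player best-responding; Nash payoffs (3, 9).
Player 1's commitment gain: 7 − 3 = 4.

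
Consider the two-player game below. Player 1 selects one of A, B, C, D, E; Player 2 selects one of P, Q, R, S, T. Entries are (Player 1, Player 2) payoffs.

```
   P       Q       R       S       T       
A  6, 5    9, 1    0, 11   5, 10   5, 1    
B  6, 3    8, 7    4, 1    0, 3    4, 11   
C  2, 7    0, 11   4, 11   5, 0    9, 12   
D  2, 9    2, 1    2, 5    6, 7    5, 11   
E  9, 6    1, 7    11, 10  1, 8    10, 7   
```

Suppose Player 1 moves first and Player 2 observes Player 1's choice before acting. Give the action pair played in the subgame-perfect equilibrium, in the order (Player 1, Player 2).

(E, R)

Player 2 best-responds to each possible Player 1 move:
- A → Player 2 plays R (best of 5, 1, 11, 10, 1); Player 1 gets 0.
- B → Player 2 plays T (best of 3, 7, 1, 3, 11); Player 1 gets 4.
- C → Player 2 plays T (best of 7, 11, 11, 0, 12); Player 1 gets 9.
- D → Player 2 plays T (best of 9, 1, 5, 7, 11); Player 1 gets 5.
- E → Player 2 plays R (best of 6, 7, 10, 8, 7); Player 1 gets 11.
Player 1's induced payoffs are 0, 4, 9, 5, 11, so Player 1 commits to E. Subgame-perfect outcome: (E, R) with payoffs (11, 10).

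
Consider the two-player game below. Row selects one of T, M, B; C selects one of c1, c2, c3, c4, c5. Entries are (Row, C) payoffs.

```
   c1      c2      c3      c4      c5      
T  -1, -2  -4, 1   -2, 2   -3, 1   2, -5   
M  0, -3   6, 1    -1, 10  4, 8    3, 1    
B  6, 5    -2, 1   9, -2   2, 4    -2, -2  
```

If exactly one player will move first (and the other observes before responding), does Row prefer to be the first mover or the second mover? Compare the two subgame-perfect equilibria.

If Row leads: C's best replies are T→c3, M→c3, B→c1; Row's induced payoffs -2, -1, 6; outcome (B, c1), payoffs (6, 5).
If C leads: Row's best replies are c1→B, c2→M, c3→B, c4→M, c5→M; C's induced payoffs 5, 1, -2, 8, 1; outcome (M, c4), payoffs (4, 8).
Row gets 6 moving first and 4 moving second, so Row prefers to move first.

first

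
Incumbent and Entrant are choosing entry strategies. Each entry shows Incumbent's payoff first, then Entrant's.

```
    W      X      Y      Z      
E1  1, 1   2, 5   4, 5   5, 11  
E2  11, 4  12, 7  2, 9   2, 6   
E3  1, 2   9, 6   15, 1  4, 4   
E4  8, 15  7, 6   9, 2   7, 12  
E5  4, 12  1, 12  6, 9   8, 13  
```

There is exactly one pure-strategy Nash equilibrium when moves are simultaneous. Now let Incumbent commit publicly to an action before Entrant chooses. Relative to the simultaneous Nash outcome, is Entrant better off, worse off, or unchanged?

Backward induction with Incumbent moving first.
- E1 → Entrant plays Z (best of 1, 5, 5, 11); Incumbent gets 5.
- E2 → Entrant plays Y (best of 4, 7, 9, 6); Incumbent gets 2.
- E3 → Entrant plays X (best of 2, 6, 1, 4); Incumbent gets 9.
- E4 → Entrant plays W (best of 15, 6, 2, 12); Incumbent gets 8.
- E5 → Entrant plays Z (best of 12, 12, 9, 13); Incumbent gets 8.
Maximizing over 5, 2, 9, 8, 8, Incumbent chooses E3. Subgame-perfect outcome: (E3, X) with payoffs (9, 6).
Under simultaneous play:
Incumbent's best replies: W→E2; X→E2; Y→E3; Z→E5.
Entrant's best replies: E1→Z; E2→Y; E3→X; E4→W; E5→Z.
The unique mutual best reply is (E5, Z), giving (8, 13).
Entrant earns 6 sequentially versus 13 at the Nash outcome: worse off.

worse off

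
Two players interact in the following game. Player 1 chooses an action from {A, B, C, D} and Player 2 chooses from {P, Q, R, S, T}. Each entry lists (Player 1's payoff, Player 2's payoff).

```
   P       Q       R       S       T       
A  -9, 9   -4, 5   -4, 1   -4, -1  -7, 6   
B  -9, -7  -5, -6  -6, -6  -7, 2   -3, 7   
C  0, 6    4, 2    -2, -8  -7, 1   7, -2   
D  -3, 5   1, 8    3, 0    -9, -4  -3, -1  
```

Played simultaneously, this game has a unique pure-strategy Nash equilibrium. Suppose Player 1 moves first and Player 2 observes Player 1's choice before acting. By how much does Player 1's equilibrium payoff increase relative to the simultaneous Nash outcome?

1

Backward induction with Player 1 moving first.
- A: Player 2 compares 9, 5, 1, -1, 6 and picks P; Player 1 would get -9.
- B: Player 2 compares -7, -6, -6, 2, 7 and picks T; Player 1 would get -3.
- C: Player 2 compares 6, 2, -8, 1, -2 and picks P; Player 1 would get 0.
- D: Player 2 compares 5, 8, 0, -4, -1 and picks Q; Player 1 would get 1.
Among -9, -3, 0, 1, the best is 1 at D. Subgame-perfect outcome: (D, Q) with payoffs (1, 8).
Now find the simultaneous Nash equilibrium.
Player 1's best replies: P→C; Q→C; R→D; S→A; T→C.
Player 2's best replies: A→P; B→T; C→P; D→Q.
The unique mutual best reply is (C, P), giving (0, 6).
Player 1's commitment gain: 1 − 0 = 1.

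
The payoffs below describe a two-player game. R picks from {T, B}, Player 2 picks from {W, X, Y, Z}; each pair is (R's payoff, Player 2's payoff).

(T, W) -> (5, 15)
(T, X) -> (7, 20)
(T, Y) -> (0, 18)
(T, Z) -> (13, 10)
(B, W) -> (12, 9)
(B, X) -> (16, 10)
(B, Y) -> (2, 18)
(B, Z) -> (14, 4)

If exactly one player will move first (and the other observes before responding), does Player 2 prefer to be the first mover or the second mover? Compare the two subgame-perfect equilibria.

second

If R leads: Player 2's best replies are T→X, B→Y; R's induced payoffs 7, 2; outcome (T, X), payoffs (7, 20).
If Player 2 leads: R's best replies are W→B, X→B, Y→B, Z→B; Player 2's induced payoffs 9, 10, 18, 4; outcome (B, Y), payoffs (2, 18).
Player 2 gets 18 moving first and 20 moving second, so Player 2 prefers to move second.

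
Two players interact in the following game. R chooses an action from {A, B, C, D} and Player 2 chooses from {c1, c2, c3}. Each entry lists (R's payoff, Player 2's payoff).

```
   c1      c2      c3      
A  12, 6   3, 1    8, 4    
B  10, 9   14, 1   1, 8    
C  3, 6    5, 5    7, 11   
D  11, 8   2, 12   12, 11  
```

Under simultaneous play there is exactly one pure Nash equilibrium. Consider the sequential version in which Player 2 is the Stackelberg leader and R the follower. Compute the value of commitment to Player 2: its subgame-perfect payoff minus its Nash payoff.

5

Solve by backward induction (Player 2 leads).
- c1: BR = A, leader payoff 6.
- c2: BR = B, leader payoff 1.
- c3: BR = D, leader payoff 11.
Player 2's induced payoffs are 6, 1, 11, so Player 2 commits to c3. Subgame-perfect outcome: (D, c3) with payoffs (12, 11).
Under simultaneous play:
R's best replies: c1→A; c2→B; c3→D.
Player 2's best replies: A→c1; B→c1; C→c3; D→c2.
Only (A, c1) has each player best-responding; Nash payoffs (12, 6).
Player 2's commitment gain: 11 − 6 = 5.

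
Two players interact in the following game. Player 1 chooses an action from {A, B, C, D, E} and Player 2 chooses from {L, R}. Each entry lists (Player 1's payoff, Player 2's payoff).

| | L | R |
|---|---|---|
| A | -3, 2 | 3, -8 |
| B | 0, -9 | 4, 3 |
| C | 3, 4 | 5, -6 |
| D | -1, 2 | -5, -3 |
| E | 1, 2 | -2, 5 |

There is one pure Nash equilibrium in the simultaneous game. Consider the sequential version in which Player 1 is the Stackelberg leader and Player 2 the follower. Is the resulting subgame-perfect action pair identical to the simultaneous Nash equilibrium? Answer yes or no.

no

Backward induction with Player 1 moving first.
- A: BR = L, leader payoff -3.
- B: BR = R, leader payoff 4.
- C: BR = L, leader payoff 3.
- D: BR = L, leader payoff -1.
- E: BR = R, leader payoff -2.
Among -3, 4, 3, -1, -2, the best is 4 at B. Subgame-perfect outcome: (B, R) with payoffs (4, 3).
Under simultaneous play:
Player 1's best replies: L→C; R→C.
Player 2's best replies: A→L; B→R; C→L; D→L; E→R.
The unique mutual best reply is (C, L), giving (3, 4).
Sequential outcome (B, R) differs from the Nash profile (C, L).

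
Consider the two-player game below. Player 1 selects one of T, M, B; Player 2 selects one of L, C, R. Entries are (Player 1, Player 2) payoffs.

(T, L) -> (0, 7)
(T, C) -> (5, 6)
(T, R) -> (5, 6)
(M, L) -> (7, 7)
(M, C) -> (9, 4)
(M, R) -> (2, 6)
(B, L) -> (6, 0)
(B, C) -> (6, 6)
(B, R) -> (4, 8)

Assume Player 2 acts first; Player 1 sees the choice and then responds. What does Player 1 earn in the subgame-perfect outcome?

Work backward from Player 1's decision.
- L: BR = M, leader payoff 7.
- C: BR = M, leader payoff 4.
- R: BR = T, leader payoff 6.
Maximizing over 7, 4, 6, Player 2 chooses L. Subgame-perfect outcome: (M, L) with payoffs (7, 7).

7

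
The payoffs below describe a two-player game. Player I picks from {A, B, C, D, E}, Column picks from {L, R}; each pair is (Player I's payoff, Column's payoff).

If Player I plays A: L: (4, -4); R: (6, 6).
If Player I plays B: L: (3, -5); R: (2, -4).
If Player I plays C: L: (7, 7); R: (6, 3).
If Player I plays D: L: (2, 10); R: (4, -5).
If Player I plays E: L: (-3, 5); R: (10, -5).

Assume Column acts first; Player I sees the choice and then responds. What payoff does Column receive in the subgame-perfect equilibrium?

Work backward from Player I's decision.
- L → Player I plays C (best of 4, 3, 7, 2, -3); Column gets 7.
- R → Player I plays E (best of 6, 2, 6, 4, 10); Column gets -5.
Maximizing over 7, -5, Column chooses L. Subgame-perfect outcome: (C, L) with payoffs (7, 7).

7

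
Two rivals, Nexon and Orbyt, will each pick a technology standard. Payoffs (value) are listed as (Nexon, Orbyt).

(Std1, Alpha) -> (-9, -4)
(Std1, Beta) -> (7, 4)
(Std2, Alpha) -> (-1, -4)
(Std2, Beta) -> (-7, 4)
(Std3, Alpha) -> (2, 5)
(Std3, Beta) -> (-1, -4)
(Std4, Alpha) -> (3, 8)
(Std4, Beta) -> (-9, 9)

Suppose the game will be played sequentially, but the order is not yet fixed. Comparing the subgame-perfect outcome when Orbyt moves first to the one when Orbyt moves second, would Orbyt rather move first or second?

If Nexon leads: Orbyt's best replies are Std1→Beta, Std2→Beta, Std3→Alpha, Std4→Beta; Nexon's induced payoffs 7, -7, 2, -9; outcome (Std1, Beta), payoffs (7, 4).
If Orbyt leads: Nexon's best replies are Alpha→Std4, Beta→Std1; Orbyt's induced payoffs 8, 4; outcome (Std4, Alpha), payoffs (3, 8).
Orbyt gets 8 moving first and 4 moving second, so Orbyt prefers to move first.

first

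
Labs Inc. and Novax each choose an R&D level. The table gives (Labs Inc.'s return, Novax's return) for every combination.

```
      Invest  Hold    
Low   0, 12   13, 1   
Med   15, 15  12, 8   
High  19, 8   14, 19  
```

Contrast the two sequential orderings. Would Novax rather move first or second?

first

If Labs Inc. leads: Novax's best replies are Low→Invest, Med→Invest, High→Hold; Labs Inc.'s induced payoffs 0, 15, 14; outcome (Med, Invest), payoffs (15, 15).
If Novax leads: Labs Inc.'s best replies are Invest→High, Hold→High; Novax's induced payoffs 8, 19; outcome (High, Hold), payoffs (14, 19).
Novax gets 19 moving first and 15 moving second, so Novax prefers to move first.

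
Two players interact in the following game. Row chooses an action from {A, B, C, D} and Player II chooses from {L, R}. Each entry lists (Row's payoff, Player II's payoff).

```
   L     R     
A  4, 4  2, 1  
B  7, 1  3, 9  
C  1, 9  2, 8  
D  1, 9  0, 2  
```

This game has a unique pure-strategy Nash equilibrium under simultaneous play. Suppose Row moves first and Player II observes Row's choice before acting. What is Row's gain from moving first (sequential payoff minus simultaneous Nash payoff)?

1

Backward induction with Row moving first.
- A → Player II plays L (best of 4, 1); Row gets 4.
- B → Player II plays R (best of 1, 9); Row gets 3.
- C → Player II plays L (best of 9, 8); Row gets 1.
- D → Player II plays L (best of 9, 2); Row gets 1.
Among 4, 3, 1, 1, the best is 4 at A. Subgame-perfect outcome: (A, L) with payoffs (4, 4).
Under simultaneous play:
Row's best replies: L→B; R→B.
Player II's best replies: A→L; B→R; C→L; D→L.
Only (B, R) has each player best-responding; Nash payoffs (3, 9).
Row's commitment gain: 4 − 3 = 1.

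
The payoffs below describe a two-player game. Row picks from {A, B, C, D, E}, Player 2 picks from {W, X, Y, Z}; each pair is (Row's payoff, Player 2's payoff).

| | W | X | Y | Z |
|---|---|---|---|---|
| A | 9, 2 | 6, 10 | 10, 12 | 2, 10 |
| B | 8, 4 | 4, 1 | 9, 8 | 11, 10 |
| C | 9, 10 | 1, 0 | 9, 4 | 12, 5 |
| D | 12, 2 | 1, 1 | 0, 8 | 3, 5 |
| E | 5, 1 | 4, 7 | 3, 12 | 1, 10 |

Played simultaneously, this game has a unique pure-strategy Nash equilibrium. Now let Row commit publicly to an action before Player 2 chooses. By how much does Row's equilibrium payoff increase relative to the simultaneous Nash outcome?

1

Solve by backward induction (Row leads).
- A: Player 2 compares 2, 10, 12, 10 and picks Y; Row would get 10.
- B: Player 2 compares 4, 1, 8, 10 and picks Z; Row would get 11.
- C: Player 2 compares 10, 0, 4, 5 and picks W; Row would get 9.
- D: Player 2 compares 2, 1, 8, 5 and picks Y; Row would get 0.
- E: Player 2 compares 1, 7, 12, 10 and picks Y; Row would get 3.
Among 10, 11, 9, 0, 3, the best is 11 at B. Subgame-perfect outcome: (B, Z) with payoffs (11, 10).
For the simultaneous game, intersect best replies.
Row's best replies: W→D; X→A; Y→A; Z→C.
Player 2's best replies: A→Y; B→Z; C→W; D→Y; E→Y.
Only (A, Y) has each player best-responding; Nash payoffs (10, 12).
Row's commitment gain: 11 − 10 = 1.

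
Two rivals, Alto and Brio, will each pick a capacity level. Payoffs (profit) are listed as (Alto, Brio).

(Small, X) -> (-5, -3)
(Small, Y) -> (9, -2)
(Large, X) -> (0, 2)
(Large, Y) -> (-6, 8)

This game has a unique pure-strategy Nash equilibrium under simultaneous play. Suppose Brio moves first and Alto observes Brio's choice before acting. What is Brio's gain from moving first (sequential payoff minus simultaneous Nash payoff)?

4

Work backward from Alto's decision.
- X → Alto plays Large (best of -5, 0); Brio gets 2.
- Y → Alto plays Small (best of 9, -6); Brio gets -2.
Brio's induced payoffs are 2, -2, so Brio commits to X. Subgame-perfect outcome: (Large, X) with payoffs (0, 2).
Under simultaneous play:
Alto's best replies: X→Large; Y→Small.
Brio's best replies: Small→Y; Large→Y.
Only (Small, Y) has each player best-responding; Nash payoffs (9, -2).
Brio's commitment gain: 2 − -2 = 4.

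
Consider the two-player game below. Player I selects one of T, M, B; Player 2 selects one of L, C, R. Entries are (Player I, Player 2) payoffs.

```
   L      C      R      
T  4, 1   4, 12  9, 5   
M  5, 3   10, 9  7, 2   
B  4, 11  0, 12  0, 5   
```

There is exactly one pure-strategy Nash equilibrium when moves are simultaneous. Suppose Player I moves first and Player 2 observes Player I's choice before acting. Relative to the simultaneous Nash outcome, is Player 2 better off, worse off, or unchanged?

Work backward from Player 2's decision.
- T → Player 2 plays C (best of 1, 12, 5); Player I gets 4.
- M → Player 2 plays C (best of 3, 9, 2); Player I gets 10.
- B → Player 2 plays C (best of 11, 12, 5); Player I gets 0.
Player I's induced payoffs are 4, 10, 0, so Player I commits to M. Subgame-perfect outcome: (M, C) with payoffs (10, 9).
Under simultaneous play:
Player I's best replies: L→M; C→M; R→T.
Player 2's best replies: T→C; M→C; B→C.
Only (M, C) has each player best-responding; Nash payoffs (10, 9).
Player 2 earns 9 sequentially versus 9 at the Nash outcome: unchanged.

unchanged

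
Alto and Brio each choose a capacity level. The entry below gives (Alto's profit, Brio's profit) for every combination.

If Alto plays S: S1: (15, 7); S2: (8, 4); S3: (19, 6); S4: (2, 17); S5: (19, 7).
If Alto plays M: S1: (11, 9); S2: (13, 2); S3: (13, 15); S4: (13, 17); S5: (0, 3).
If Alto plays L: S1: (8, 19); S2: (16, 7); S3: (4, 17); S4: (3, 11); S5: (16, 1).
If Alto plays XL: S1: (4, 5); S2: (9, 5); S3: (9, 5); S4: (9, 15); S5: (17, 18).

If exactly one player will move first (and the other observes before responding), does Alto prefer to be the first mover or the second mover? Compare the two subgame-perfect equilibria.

first

If Alto leads: Brio's best replies are S→S4, M→S4, L→S1, XL→S5; Alto's induced payoffs 2, 13, 8, 17; outcome (XL, S5), payoffs (17, 18).
If Brio leads: Alto's best replies are S1→S, S2→L, S3→S, S4→M, S5→S; Brio's induced payoffs 7, 7, 6, 17, 7; outcome (M, S4), payoffs (13, 17).
Alto gets 17 moving first and 13 moving second, so Alto prefers to move first.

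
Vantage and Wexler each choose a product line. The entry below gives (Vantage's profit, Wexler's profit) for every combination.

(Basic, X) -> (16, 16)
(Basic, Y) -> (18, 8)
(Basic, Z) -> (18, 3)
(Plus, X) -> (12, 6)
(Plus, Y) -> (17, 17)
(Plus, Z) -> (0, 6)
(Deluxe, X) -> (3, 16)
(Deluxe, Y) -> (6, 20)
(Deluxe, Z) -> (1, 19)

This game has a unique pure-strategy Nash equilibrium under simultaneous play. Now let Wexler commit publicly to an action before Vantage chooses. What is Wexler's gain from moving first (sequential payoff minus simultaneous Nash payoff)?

0

Solve by backward induction (Wexler leads).
- X: Vantage compares 16, 12, 3 and picks Basic; Wexler would get 16.
- Y: Vantage compares 18, 17, 6 and picks Basic; Wexler would get 8.
- Z: Vantage compares 18, 0, 1 and picks Basic; Wexler would get 3.
Wexler's induced payoffs are 16, 8, 3, so Wexler commits to X. Subgame-perfect outcome: (Basic, X) with payoffs (16, 16).
For the simultaneous game, intersect best replies.
Vantage's best replies: X→Basic; Y→Basic; Z→Basic.
Wexler's best replies: Basic→X; Plus→Y; Deluxe→Y.
The unique mutual best reply is (Basic, X), giving (16, 16).
Wexler's commitment gain: 16 − 16 = 0.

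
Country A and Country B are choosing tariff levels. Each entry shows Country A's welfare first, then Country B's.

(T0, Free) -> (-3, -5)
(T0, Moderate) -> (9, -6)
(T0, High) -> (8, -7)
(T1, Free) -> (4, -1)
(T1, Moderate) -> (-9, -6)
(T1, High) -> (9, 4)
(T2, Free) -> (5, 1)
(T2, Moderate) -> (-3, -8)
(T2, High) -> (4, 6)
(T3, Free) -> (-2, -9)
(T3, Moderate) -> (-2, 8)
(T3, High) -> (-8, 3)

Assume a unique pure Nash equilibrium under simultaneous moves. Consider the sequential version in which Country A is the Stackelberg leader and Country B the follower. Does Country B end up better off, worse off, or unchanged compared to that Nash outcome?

unchanged

Backward induction with Country A moving first.
- T0 → Country B plays Free (best of -5, -6, -7); Country A gets -3.
- T1 → Country B plays High (best of -1, -6, 4); Country A gets 9.
- T2 → Country B plays High (best of 1, -8, 6); Country A gets 4.
- T3 → Country B plays Moderate (best of -9, 8, 3); Country A gets -2.
Country A's induced payoffs are -3, 9, 4, -2, so Country A commits to T1. Subgame-perfect outcome: (T1, High) with payoffs (9, 4).
For the simultaneous game, intersect best replies.
Country A's best replies: Free→T2; Moderate→T0; High→T1.
Country B's best replies: T0→Free; T1→High; T2→High; T3→Moderate.
Only (T1, High) has each player best-responding; Nash payoffs (9, 4).
Country B earns 4 sequentially versus 4 at the Nash outcome: unchanged.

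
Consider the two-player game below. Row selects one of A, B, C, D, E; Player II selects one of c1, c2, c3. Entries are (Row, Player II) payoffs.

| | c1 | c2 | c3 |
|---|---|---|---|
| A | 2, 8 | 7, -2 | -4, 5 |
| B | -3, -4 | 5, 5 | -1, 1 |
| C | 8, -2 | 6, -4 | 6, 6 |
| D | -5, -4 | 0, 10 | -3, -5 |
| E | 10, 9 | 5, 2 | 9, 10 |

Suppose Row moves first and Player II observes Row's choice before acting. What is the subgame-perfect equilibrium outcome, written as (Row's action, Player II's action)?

(E, c3)

Work backward from Player II's decision.
- A: BR = c1, leader payoff 2.
- B: BR = c2, leader payoff 5.
- C: BR = c3, leader payoff 6.
- D: BR = c2, leader payoff 0.
- E: BR = c3, leader payoff 9.
Among 2, 5, 6, 0, 9, the best is 9 at E. Subgame-perfect outcome: (E, c3) with payoffs (9, 10).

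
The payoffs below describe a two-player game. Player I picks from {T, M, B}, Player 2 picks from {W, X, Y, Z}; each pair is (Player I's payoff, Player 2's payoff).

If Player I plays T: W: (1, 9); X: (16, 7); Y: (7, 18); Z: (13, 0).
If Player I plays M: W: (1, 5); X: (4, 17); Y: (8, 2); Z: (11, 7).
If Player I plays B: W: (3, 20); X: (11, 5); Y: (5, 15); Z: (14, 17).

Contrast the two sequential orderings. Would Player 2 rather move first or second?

first

If Player I leads: Player 2's best replies are T→Y, M→X, B→W; Player I's induced payoffs 7, 4, 3; outcome (T, Y), payoffs (7, 18).
If Player 2 leads: Player I's best replies are W→B, X→T, Y→M, Z→B; Player 2's induced payoffs 20, 7, 2, 17; outcome (B, W), payoffs (3, 20).
Player 2 gets 20 moving first and 18 moving second, so Player 2 prefers to move first.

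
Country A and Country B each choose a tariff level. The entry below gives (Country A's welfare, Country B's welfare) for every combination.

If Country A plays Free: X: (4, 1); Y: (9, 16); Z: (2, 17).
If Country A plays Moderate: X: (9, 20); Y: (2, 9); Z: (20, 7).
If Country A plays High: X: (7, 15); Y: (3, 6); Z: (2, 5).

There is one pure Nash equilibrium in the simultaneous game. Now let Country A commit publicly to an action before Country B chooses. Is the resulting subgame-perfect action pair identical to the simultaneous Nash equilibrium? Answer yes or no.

Work backward from Country B's decision.
- Free: Country B compares 1, 16, 17 and picks Z; Country A would get 2.
- Moderate: Country B compares 20, 9, 7 and picks X; Country A would get 9.
- High: Country B compares 15, 6, 5 and picks X; Country A would get 7.
Country A's induced payoffs are 2, 9, 7, so Country A commits to Moderate. Subgame-perfect outcome: (Moderate, X) with payoffs (9, 20).
Now find the simultaneous Nash equilibrium.
Country A's best replies: X→Moderate; Y→Free; Z→Moderate.
Country B's best replies: Free→Z; Moderate→X; High→X.
The unique mutual best reply is (Moderate, X), giving (9, 20).
Sequential outcome (Moderate, X) coincides with the Nash profile (Moderate, X).

yes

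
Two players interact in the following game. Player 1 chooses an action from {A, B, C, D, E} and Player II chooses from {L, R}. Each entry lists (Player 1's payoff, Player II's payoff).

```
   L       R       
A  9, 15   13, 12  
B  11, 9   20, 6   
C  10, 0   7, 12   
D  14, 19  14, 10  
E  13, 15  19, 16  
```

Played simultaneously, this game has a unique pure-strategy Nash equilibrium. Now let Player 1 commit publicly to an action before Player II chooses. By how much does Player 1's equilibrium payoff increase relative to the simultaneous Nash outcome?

5

Backward induction with Player 1 moving first.
- A: Player II compares 15, 12 and picks L; Player 1 would get 9.
- B: Player II compares 9, 6 and picks L; Player 1 would get 11.
- C: Player II compares 0, 12 and picks R; Player 1 would get 7.
- D: Player II compares 19, 10 and picks L; Player 1 would get 14.
- E: Player II compares 15, 16 and picks R; Player 1 would get 19.
Player 1's induced payoffs are 9, 11, 7, 14, 19, so Player 1 commits to E. Subgame-perfect outcome: (E, R) with payoffs (19, 16).
Under simultaneous play:
Player 1's best replies: L→D; R→B.
Player II's best replies: A→L; B→L; C→R; D→L; E→R.
The unique mutual best reply is (D, L), giving (14, 19).
Player 1's commitment gain: 19 − 14 = 5.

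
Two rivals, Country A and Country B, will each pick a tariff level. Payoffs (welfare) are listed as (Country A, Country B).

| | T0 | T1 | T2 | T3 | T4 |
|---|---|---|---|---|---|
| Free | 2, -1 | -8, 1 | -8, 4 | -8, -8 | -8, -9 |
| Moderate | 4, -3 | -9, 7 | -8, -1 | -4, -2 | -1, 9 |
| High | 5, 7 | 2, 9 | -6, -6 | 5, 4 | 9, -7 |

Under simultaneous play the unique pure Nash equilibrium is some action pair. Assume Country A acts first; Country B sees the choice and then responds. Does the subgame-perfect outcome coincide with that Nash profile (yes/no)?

yes

Solve by backward induction (Country A leads).
- Free: BR = T2, leader payoff -8.
- Moderate: BR = T4, leader payoff -1.
- High: BR = T1, leader payoff 2.
Maximizing over -8, -1, 2, Country A chooses High. Subgame-perfect outcome: (High, T1) with payoffs (2, 9).
For the simultaneous game, intersect best replies.
Country A's best replies: T0→High; T1→High; T2→High; T3→High; T4→High.
Country B's best replies: Free→T2; Moderate→T4; High→T1.
Only (High, T1) has each player best-responding; Nash payoffs (2, 9).
Sequential outcome (High, T1) coincides with the Nash profile (High, T1).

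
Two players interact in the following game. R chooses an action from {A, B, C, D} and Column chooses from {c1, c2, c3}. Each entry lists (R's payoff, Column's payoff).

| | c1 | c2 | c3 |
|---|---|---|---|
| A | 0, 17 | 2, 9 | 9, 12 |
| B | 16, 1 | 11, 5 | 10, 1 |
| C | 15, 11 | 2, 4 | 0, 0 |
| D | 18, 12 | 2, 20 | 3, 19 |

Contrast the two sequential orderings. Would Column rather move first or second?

first

If R leads: Column's best replies are A→c1, B→c2, C→c1, D→c2; R's induced payoffs 0, 11, 15, 2; outcome (C, c1), payoffs (15, 11).
If Column leads: R's best replies are c1→D, c2→B, c3→B; Column's induced payoffs 12, 5, 1; outcome (D, c1), payoffs (18, 12).
Column gets 12 moving first and 11 moving second, so Column prefers to move first.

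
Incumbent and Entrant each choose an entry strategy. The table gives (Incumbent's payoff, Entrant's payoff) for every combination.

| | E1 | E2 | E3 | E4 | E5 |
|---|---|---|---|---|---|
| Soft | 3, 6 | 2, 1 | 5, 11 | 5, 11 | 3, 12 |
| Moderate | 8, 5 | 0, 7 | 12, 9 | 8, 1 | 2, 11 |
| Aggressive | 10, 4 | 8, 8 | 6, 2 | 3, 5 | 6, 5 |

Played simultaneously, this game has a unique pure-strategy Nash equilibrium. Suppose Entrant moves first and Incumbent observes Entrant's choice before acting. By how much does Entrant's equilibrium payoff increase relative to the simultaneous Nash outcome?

1

Work backward from Incumbent's decision.
- E1: Incumbent compares 3, 8, 10 and picks Aggressive; Entrant would get 4.
- E2: Incumbent compares 2, 0, 8 and picks Aggressive; Entrant would get 8.
- E3: Incumbent compares 5, 12, 6 and picks Moderate; Entrant would get 9.
- E4: Incumbent compares 5, 8, 3 and picks Moderate; Entrant would get 1.
- E5: Incumbent compares 3, 2, 6 and picks Aggressive; Entrant would get 5.
Entrant's induced payoffs are 4, 8, 9, 1, 5, so Entrant commits to E3. Subgame-perfect outcome: (Moderate, E3) with payoffs (12, 9).
For the simultaneous game, intersect best replies.
Incumbent's best replies: E1→Aggressive; E2→Aggressive; E3→Moderate; E4→Moderate; E5→Aggressive.
Entrant's best replies: Soft→E5; Moderate→E5; Aggressive→E2.
The unique mutual best reply is (Aggressive, E2), giving (8, 8).
Entrant's commitment gain: 9 − 8 = 1.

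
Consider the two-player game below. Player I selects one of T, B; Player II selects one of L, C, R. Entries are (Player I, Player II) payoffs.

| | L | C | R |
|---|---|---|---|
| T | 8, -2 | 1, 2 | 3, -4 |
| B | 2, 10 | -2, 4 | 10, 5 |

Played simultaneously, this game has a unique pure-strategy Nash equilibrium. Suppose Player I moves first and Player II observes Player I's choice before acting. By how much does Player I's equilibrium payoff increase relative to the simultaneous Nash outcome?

Backward induction with Player I moving first.
- T: BR = C, leader payoff 1.
- B: BR = L, leader payoff 2.
Maximizing over 1, 2, Player I chooses B. Subgame-perfect outcome: (B, L) with payoffs (2, 10).
For the simultaneous game, intersect best replies.
Player I's best replies: L→T; C→T; R→B.
Player II's best replies: T→C; B→L.
Only (T, C) has each player best-responding; Nash payoffs (1, 2).
Player I's commitment gain: 2 − 1 = 1.

1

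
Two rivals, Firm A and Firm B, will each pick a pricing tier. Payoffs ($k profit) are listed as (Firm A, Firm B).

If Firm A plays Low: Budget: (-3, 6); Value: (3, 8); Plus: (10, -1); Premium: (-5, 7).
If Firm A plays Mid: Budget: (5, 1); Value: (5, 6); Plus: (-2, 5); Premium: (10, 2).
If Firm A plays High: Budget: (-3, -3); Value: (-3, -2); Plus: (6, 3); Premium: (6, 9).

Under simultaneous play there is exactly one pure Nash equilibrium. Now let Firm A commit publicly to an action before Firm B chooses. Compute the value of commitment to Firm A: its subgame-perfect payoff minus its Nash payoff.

1

Solve by backward induction (Firm A leads).
- Low: Firm B compares 6, 8, -1, 7 and picks Value; Firm A would get 3.
- Mid: Firm B compares 1, 6, 5, 2 and picks Value; Firm A would get 5.
- High: Firm B compares -3, -2, 3, 9 and picks Premium; Firm A would get 6.
Among 3, 5, 6, the best is 6 at High. Subgame-perfect outcome: (High, Premium) with payoffs (6, 9).
For the simultaneous game, intersect best replies.
Firm A's best replies: Budget→Mid; Value→Mid; Plus→Low; Premium→Mid.
Firm B's best replies: Low→Value; Mid→Value; High→Premium.
The unique mutual best reply is (Mid, Value), giving (5, 6).
Firm A's commitment gain: 6 − 5 = 1.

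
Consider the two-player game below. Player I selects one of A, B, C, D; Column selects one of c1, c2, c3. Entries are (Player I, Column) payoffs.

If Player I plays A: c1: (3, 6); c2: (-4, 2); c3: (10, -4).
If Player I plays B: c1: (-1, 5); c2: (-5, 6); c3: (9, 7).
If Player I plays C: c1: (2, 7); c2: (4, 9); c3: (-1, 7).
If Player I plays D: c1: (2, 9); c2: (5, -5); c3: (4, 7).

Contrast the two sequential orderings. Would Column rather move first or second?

If Player I leads: Column's best replies are A→c1, B→c3, C→c2, D→c1; Player I's induced payoffs 3, 9, 4, 2; outcome (B, c3), payoffs (9, 7).
If Column leads: Player I's best replies are c1→A, c2→D, c3→A; Column's induced payoffs 6, -5, -4; outcome (A, c1), payoffs (3, 6).
Column gets 6 moving first and 7 moving second, so Column prefers to move second.

second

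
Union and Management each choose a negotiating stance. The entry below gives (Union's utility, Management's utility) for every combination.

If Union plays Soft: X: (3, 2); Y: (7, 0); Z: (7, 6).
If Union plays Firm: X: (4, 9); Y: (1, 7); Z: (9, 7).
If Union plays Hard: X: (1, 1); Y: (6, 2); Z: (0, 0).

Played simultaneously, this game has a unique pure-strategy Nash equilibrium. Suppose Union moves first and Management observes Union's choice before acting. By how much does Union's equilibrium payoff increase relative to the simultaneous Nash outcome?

Management best-responds to each possible Union move:
- Soft: BR = Z, leader payoff 7.
- Firm: BR = X, leader payoff 4.
- Hard: BR = Y, leader payoff 6.
Union's induced payoffs are 7, 4, 6, so Union commits to Soft. Subgame-perfect outcome: (Soft, Z) with payoffs (7, 6).
Now find the simultaneous Nash equilibrium.
Union's best replies: X→Firm; Y→Soft; Z→Firm.
Management's best replies: Soft→Z; Firm→X; Hard→Y.
Only (Firm, X) has each player best-responding; Nash payoffs (4, 9).
Union's commitment gain: 7 − 4 = 3.

3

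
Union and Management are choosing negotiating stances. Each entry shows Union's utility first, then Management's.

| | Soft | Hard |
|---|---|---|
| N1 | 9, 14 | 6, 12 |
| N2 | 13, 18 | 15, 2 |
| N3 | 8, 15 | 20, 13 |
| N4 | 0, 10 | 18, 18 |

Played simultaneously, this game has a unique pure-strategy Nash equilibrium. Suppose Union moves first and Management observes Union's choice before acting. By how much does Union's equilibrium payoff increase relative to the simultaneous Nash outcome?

5

Backward induction with Union moving first.
- N1 → Management plays Soft (best of 14, 12); Union gets 9.
- N2 → Management plays Soft (best of 18, 2); Union gets 13.
- N3 → Management plays Soft (best of 15, 13); Union gets 8.
- N4 → Management plays Hard (best of 10, 18); Union gets 18.
Maximizing over 9, 13, 8, 18, Union chooses N4. Subgame-perfect outcome: (N4, Hard) with payoffs (18, 18).
Under simultaneous play:
Union's best replies: Soft→N2; Hard→N3.
Management's best replies: N1→Soft; N2→Soft; N3→Soft; N4→Hard.
Only (N2, Soft) has each player best-responding; Nash payoffs (13, 18).
Union's commitment gain: 18 − 13 = 5.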